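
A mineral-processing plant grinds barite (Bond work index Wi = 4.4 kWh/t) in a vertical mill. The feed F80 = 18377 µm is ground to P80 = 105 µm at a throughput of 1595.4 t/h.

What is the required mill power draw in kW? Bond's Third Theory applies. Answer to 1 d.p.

W = 10·Wi·(P80^(-½) − F80^(-½))
W = 10·4.4·(1/√105 − 1/√18377) = 10·4.4·(0.090213) = 3.9694 kWh/t
P = W·T = 3.9694·1595.4 = 6332.8 kW

P = 6332.8 kW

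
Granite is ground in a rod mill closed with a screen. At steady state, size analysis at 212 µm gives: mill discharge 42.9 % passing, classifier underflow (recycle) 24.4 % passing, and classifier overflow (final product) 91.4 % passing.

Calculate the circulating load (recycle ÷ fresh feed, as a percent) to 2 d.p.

Two-product formula at 212 µm:
Fd + Rd = Ru + Fo ⇒ R/F = (o−d)/(d−u)
r = (91.4 − 42.9)/(42.9 − 24.4) = 48.5/18.5 = 2.6216
CL = 100·r = 262.16 %

CL = 262.16 %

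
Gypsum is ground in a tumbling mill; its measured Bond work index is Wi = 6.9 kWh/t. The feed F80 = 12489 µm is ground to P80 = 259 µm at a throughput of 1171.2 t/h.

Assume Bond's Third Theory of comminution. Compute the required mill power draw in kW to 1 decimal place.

P = 4298.3 kW

W = 10·Wi·(P80^(-½) − F80^(-½))
W = 10·6.9·(1/√259 − 1/√12489) = 10·6.9·(0.053189) = 3.6700 kWh/t
P_mill = W·ṁ = 3.6700·1171.2 = 4298.3 kW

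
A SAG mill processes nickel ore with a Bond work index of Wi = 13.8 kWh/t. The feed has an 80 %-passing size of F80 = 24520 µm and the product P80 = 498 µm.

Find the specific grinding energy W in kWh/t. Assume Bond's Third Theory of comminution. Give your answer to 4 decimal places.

W = 5.3026 kWh/t

W_Bond = 10·Wi·(1/√P₈₀ − 1/√F₈₀)
1/√498 = 0.044811;  1/√24520 = 0.006386
W = 10·13.8·(0.044811 − 0.006386) = 5.3026 kWh/t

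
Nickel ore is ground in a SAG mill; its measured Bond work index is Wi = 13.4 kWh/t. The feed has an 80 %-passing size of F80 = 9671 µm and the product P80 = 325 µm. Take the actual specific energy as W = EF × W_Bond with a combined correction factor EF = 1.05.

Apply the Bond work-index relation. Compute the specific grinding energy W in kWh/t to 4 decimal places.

W = 6.3739 kWh/t

W_Bond = 10·Wi·(1/√P₈₀ − 1/√F₈₀)
1/√325 = 0.055470;  1/√9671 = 0.010169
W = 10·13.4·(0.055470 − 0.010169) = 6.0704 kWh/t
W_actual = 1.05 × 6.0704 = 6.3739 kWh/t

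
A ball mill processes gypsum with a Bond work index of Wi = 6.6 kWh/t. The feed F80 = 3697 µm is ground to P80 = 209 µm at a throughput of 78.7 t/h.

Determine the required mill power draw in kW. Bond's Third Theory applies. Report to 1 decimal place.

W = 10·Wi·(P80^(-½) − F80^(-½))
W = 10·6.6·(1/√209 − 1/√3697) = 10·6.6·(0.052725) = 3.4798 kWh/t
Mill draw = 3.4798 × 78.7 = 273.9 kW

P = 273.9 kW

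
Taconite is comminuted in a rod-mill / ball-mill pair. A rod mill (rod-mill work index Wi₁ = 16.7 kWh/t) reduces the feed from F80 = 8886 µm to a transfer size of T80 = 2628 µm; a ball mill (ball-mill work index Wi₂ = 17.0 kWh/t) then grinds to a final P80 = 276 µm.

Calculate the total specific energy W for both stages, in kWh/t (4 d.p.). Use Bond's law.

W = 8.4027 kWh/t

W = 10·Wi·(P80^(-½) − F80^(-½))
Stage 1 (8886→2628 µm, Wi₁=16.7): W₁ = 10·16.7·(0.019507 − 0.010608) = 1.4861 kWh/t
Stage 2 (2628→276 µm, Wi₂=17.0): W₂ = 10·17.0·(0.060193 − 0.019507) = 6.9166 kWh/t
W = W₁ + W₂ = 1.4861 + 6.9166 = 8.4027 kWh/t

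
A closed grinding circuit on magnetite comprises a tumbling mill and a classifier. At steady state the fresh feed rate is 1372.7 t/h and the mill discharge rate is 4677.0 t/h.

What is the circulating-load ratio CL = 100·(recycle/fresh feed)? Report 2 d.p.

Mill node: discharge = fresh + recycle.
R = M − F = 4677.0 − 1372.7 = 3304.3 t/h
CL = 100·R/F = 100·3304.3/1372.7 = 240.72 %

CL = 240.72 %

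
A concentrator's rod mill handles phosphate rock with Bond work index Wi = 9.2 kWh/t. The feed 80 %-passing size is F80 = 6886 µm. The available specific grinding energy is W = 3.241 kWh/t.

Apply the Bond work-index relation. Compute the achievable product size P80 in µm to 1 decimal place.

P80 = 447.4 µm

W = 10·Wi·(P80^(-½) − F80^(-½))
P80^-0.5 = F80^-0.5 + W/(10 Wi)
  = 3.2410/(10·9.2) + 1/√6886 = 0.035228 + 0.012051 = 0.047279
P80 = (1/0.047279)² = 21.1510² = 447.37 µm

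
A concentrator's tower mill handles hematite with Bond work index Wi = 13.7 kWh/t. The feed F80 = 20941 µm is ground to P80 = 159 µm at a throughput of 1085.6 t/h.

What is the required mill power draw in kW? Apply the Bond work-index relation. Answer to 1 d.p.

W = 10·Wi·[P80^(−½) − F80^(−½)]
W = 10·13.7·(1/√159 − 1/√20941) = 10·13.7·(0.072395) = 9.9181 kWh/t
P = W·T = 9.9181·1085.6 = 10767.1 kW

P = 10767.1 kW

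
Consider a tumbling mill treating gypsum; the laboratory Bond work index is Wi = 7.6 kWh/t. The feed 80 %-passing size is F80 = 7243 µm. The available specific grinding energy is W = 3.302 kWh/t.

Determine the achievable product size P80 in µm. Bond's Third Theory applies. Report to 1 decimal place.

P80 = 328.2 µm

W = 10·Wi·(P80^(-½) − F80^(-½))
⇒ 1/√P80 = W/(10 Wi) + 1/√F80
  = 3.3020/(10·7.6) + 1/√7243 = 0.043447 + 0.011750 = 0.055197
P80 = (1/0.055197)² = 18.1168² = 328.22 µm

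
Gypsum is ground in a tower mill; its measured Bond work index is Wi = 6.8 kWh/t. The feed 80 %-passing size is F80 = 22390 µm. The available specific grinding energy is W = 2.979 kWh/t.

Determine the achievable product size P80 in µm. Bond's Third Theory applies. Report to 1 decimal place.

W = 10·Wi·(P80^(-½) − F80^(-½))
1/√P80 = 1/√F80 + W/(10·Wi)
  = 2.9790/(10·6.8) + 1/√22390 = 0.043809 + 0.006683 = 0.050492
P80 = (1/0.050492)² = 19.8052² = 392.25 µm

P80 = 392.2 µm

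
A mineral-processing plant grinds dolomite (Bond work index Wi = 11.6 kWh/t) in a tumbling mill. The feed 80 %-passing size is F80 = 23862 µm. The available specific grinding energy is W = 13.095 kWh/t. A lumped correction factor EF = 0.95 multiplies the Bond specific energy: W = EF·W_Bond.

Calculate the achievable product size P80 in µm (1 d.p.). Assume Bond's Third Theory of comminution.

P80 = 63.7 µm

W = 10·Wi·[P80^(−½) − F80^(−½)]
W_Bond = W / EF = 13.095 / 0.95 = 13.7842 kWh/t
⇒ 1/√P80 = W_Bond/(10 Wi) + 1/√F80
  = 13.7842/(10·11.6) + 1/√23862 = 0.118829 + 0.006474 = 0.125303
P80 = (1/0.125303)² = 7.9807² = 63.69 µm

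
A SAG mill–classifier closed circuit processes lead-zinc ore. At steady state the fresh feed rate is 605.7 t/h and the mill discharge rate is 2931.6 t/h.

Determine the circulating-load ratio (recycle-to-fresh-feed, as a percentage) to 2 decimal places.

CL = 384.00 %

Discharge = new feed + return, hence
R = M − F = 2931.6 − 605.7 = 2325.9 t/h
CL = 100·R/F = 100·2325.9/605.7 = 384.00 %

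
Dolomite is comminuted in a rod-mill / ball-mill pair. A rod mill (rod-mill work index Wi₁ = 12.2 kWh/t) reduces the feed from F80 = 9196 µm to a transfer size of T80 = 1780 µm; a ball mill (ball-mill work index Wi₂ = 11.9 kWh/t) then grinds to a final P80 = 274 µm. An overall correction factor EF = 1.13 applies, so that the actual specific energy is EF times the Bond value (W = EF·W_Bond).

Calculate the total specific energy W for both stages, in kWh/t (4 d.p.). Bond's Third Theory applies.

W = 10·Wi·(P80^(-½) − F80^(-½))
Stage 1 (9196→1780 µm, Wi₁=12.2): W₁ = 10·12.2·(0.023702 − 0.010428) = 1.6195 kWh/t
Stage 2 (1780→274 µm, Wi₂=11.9): W₂ = 10·11.9·(0.060412 − 0.023702) = 4.3685 kWh/t
W = W₁ + W₂ = 1.6195 + 4.3685 = 5.9879 kWh/t
Apply correction: 5.9879 × 1.13 = 6.7664 kWh/t

W = 6.7664 kWh/t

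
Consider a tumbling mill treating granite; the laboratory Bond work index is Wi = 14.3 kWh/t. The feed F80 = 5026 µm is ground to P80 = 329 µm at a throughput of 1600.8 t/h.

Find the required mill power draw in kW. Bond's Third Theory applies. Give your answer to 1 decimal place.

P = 9391.5 kW

Bond:  W = 10 Wi (1/√P − 1/√F)
W = 10·14.3·(1/√329 − 1/√5026) = 10·14.3·(0.041026) = 5.8668 kWh/t
P_mill = W·ṁ = 5.8668·1600.8 = 9391.5 kW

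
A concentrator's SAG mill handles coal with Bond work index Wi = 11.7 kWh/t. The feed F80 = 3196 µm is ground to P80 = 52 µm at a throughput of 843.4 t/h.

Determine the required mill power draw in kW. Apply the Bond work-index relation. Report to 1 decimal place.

W = 10·Wi·[P80^(−½) − F80^(−½)]
W = 10·11.7·(1/√52 − 1/√3196) = 10·11.7·(0.120986) = 14.1554 kWh/t
P = W·T = 14.1554·843.4 = 11938.7 kW

P = 11938.7 kW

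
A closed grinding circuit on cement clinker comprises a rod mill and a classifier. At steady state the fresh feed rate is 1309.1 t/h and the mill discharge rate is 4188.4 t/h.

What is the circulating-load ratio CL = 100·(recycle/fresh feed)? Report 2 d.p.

CL = 219.95 %

Mill node: discharge = fresh + recycle.
R = M − F = 4188.4 − 1309.1 = 2879.3 t/h
CL = 100·R/F = 100·2879.3/1309.1 = 219.95 %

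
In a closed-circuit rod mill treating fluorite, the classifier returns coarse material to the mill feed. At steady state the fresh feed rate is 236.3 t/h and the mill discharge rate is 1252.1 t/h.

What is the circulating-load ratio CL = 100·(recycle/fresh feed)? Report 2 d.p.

CL = 429.88 %

Steady state: M = F + R.
R = M − F = 1252.1 − 236.3 = 1015.8 t/h
CL = 100·R/F = 100·1015.8/236.3 = 429.88 %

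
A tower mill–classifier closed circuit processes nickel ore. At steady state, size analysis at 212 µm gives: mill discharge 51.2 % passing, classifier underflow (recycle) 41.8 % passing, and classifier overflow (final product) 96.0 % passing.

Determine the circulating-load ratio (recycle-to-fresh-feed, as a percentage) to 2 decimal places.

CL = 476.60 %

Let r = R/F. Size balance at 212 µm:
(1+r)d = ru + o → r = (o−d)/(d−u)
r = (96.0 − 51.2)/(51.2 − 41.8) = 44.8/9.4 = 4.7660
CL = 100·r = 476.60 %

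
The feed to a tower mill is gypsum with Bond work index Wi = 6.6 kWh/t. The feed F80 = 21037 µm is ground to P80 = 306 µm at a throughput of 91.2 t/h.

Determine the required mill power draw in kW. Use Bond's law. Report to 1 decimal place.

P = 302.6 kW

W_Bond = 10·Wi·(1/√P₈₀ − 1/√F₈₀)
W = 10·6.6·(1/√306 − 1/√21037) = 10·6.6·(0.050272) = 3.3179 kWh/t
P_mill = W·ṁ = 3.3179·91.2 = 302.6 kW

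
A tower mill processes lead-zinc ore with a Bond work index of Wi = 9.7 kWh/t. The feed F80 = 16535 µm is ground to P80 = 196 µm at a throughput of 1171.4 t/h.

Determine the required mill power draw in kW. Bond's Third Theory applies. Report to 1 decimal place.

W = 10 Wi (1/√P80 − 1/√F80)  [Bond]
W = 10·9.7·(1/√196 − 1/√16535) = 10·9.7·(0.063652) = 6.1742 kWh/t
P_mill = W·ṁ = 6.1742·1171.4 = 7232.5 kW

P = 7232.5 kW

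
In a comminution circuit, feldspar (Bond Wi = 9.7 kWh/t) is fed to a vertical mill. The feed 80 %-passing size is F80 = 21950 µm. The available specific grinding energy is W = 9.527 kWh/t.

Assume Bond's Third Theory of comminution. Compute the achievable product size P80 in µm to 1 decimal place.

Bond: W = 10·Wi·(1/√P80 − 1/√F80)
P80^-0.5 = F80^-0.5 + W/(10 Wi)
  = 9.5270/(10·9.7) + 1/√21950 = 0.098216 + 0.006750 = 0.104966
P80 = (1/0.104966)² = 9.5269² = 90.76 µm

P80 = 90.8 µm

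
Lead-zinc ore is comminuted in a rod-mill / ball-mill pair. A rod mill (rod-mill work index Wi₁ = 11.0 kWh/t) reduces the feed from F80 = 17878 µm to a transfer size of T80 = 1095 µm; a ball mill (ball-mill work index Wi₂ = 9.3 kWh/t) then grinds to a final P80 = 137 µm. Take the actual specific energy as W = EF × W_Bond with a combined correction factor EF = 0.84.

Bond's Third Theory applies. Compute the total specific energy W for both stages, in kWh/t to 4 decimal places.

W = 6.4147 kWh/t

W = 10 Wi (P80^-0.5 − F80^-0.5)
Stage 1 (17878→1095 µm, Wi₁=11.0): W₁ = 10·11.0·(0.030220 − 0.007479) = 2.5015 kWh/t
Stage 2 (1095→137 µm, Wi₂=9.3): W₂ = 10·9.3·(0.085436 − 0.030220) = 5.1351 kWh/t
W = W₁ + W₂ = 2.5015 + 5.1351 = 7.6366 kWh/t
With EF = 0.84: W = 7.6366·0.84 = 6.4147 kWh/t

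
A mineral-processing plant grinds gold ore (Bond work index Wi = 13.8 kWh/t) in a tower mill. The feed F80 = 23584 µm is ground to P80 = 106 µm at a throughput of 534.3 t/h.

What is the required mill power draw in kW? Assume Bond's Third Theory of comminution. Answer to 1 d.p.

W = 10 Wi / √P80 − 10 Wi / √F80
W = 10·13.8·(1/√106 − 1/√23584) = 10·13.8·(0.090617) = 12.5051 kWh/t
P = W·T = 12.5051·534.3 = 6681.5 kW

P = 6681.5 kW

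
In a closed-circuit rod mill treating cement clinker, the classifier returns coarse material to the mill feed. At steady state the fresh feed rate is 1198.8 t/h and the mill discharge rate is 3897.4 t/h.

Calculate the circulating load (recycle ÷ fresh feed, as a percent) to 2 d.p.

CL = 225.11 %

Discharge = new feed + return, hence
R = M − F = 3897.4 − 1198.8 = 2698.6 t/h
CL = 100·R/F = 100·2698.6/1198.8 = 225.11 %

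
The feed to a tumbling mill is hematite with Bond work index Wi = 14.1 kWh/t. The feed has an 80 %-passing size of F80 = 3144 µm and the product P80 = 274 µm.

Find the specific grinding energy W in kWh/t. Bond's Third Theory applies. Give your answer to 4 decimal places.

Bond: W = 10·Wi·(1/√P80 − 1/√F80)
1/√274 = 0.060412;  1/√3144 = 0.017834
W = 10·14.1·(0.060412 − 0.017834) = 6.0035 kWh/t

W = 6.0035 kWh/t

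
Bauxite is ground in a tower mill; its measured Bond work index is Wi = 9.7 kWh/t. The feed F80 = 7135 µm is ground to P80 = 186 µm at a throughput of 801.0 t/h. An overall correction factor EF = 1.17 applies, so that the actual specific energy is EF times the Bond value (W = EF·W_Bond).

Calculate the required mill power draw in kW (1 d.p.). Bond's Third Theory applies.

P = 5589.3 kW

Bond:  W = 10 Wi (1/√P − 1/√F)
W = 10·9.7·(1/√186 − 1/√7135) = 10·9.7·(0.061485) = 5.9640 kWh/t
Corrected W = EF·W_Bond = 1.17·5.9640 = 6.9779 kWh/t
P_mill = W·ṁ = 6.9779·801.0 = 5589.3 kW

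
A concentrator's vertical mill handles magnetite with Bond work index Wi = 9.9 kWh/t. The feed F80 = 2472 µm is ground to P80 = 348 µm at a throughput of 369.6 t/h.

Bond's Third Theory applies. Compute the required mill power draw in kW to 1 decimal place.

Bond:  W = 10 Wi (1/√P − 1/√F)
W = 10·9.9·(1/√348 − 1/√2472) = 10·9.9·(0.033493) = 3.3158 kWh/t
P = W·T = 3.3158·369.6 = 1225.5 kW

P = 1225.5 kW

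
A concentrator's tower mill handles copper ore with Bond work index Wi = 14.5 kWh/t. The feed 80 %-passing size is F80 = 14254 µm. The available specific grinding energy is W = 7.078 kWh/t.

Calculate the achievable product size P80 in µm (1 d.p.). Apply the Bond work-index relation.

P80 = 305.7 µm

W = 10 Wi / √P80 − 10 Wi / √F80
⇒ 1/√P80 = W/(10·Wi) + 1/√F80
  = 7.0780/(10·14.5) + 1/√14254 = 0.048814 + 0.008376 = 0.057190
P80 = (1/0.057190)² = 17.4857² = 305.75 µm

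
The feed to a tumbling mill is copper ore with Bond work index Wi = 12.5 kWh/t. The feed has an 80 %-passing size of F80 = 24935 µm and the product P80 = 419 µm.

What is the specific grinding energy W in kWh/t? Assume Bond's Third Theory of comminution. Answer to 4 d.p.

Bond:  W = 10 Wi (1/√P − 1/√F)
1/√419 = 0.048853;  1/√24935 = 0.006333
W = 10·12.5·(0.048853 − 0.006333) = 5.3151 kWh/t

W = 5.3151 kWh/t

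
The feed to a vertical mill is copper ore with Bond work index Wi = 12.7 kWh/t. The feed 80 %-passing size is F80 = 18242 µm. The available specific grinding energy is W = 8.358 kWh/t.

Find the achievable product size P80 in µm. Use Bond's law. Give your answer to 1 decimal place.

W = 10·Wi·(P80^(-½) − F80^(-½))
⇒ 1/√P80 = W/(10·Wi) + 1/√F80
  = 8.3580/(10·12.7) + 1/√18242 = 0.065811 + 0.007404 = 0.073215
P80 = (1/0.073215)² = 13.6584² = 186.55 µm

P80 = 186.6 µm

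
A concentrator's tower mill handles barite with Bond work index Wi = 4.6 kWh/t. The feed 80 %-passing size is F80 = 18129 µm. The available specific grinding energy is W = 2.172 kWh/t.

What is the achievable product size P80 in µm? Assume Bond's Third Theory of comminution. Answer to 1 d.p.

P80 = 334.9 µm

W = 10 Wi (P80^-0.5 − F80^-0.5)
⇒ 1/√P80 = W/(10·Wi) + 1/√F80
  = 2.1720/(10·4.6) + 1/√18129 = 0.047217 + 0.007427 = 0.054644
P80 = (1/0.054644)² = 18.3001² = 334.90 µm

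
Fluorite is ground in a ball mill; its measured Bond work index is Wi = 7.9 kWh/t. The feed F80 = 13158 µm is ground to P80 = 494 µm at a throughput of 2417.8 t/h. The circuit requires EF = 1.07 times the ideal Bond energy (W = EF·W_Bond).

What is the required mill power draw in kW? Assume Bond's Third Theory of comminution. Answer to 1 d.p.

W = 10 Wi / √P80 − 10 Wi / √F80
W = 10·7.9·(1/√494 − 1/√13158) = 10·7.9·(0.036274) = 2.8657 kWh/t
Corrected W = EF·W_Bond = 1.07·2.8657 = 3.0663 kWh/t
P = W·T = 3.0663·2417.8 = 7413.6 kW

P = 7413.6 kW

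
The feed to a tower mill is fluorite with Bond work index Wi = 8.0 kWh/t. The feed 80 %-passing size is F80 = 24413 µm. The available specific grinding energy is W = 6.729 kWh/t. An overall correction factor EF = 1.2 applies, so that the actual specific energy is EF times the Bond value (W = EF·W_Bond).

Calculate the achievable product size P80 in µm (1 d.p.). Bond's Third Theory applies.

W = 10 Wi / √P80 − 10 Wi / √F80
W_Bond = W / EF = 6.729 / 1.2 = 5.6075 kWh/t
P80^-0.5 = F80^-0.5 + W_Bond/(10 Wi)
  = 5.6075/(10·8.0) + 1/√24413 = 0.070094 + 0.006400 = 0.076494
P80 = (1/0.076494)² = 13.0729² = 170.90 µm

P80 = 170.9 µm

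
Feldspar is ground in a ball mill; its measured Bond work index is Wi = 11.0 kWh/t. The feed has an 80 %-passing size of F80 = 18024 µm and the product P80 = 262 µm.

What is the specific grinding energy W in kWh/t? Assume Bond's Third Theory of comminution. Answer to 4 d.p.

W = 10 Wi (1/√P80 − 1/√F80)  [Bond]
1/√262 = 0.061780;  1/√18024 = 0.007449
W = 10·11.0·(0.061780 − 0.007449) = 5.9765 kWh/t

W = 5.9765 kWh/t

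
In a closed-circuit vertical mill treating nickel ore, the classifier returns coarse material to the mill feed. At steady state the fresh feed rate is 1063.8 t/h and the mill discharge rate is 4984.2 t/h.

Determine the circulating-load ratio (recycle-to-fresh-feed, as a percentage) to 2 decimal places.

CL = 368.53 %

Discharge = new feed + return, hence
R = M − F = 4984.2 − 1063.8 = 3920.4 t/h
CL = 100·R/F = 100·3920.4/1063.8 = 368.53 %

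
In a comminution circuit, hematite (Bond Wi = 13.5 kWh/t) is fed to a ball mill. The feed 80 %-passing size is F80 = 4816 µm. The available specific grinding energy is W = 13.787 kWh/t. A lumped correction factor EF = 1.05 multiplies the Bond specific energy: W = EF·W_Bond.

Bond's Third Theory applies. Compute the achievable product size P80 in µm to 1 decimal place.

P80 = 80.2 µm

W_Bond = 10·Wi·(1/√P₈₀ − 1/√F₈₀)
W_Bond = W / EF = 13.787 / 1.05 = 13.1305 kWh/t
⇒ 1/√P80 = W_Bond/(10 Wi) + 1/√F80
  = 13.1305/(10·13.5) + 1/√4816 = 0.097263 + 0.014410 = 0.111673
P80 = (1/0.111673)² = 8.9548² = 80.19 µm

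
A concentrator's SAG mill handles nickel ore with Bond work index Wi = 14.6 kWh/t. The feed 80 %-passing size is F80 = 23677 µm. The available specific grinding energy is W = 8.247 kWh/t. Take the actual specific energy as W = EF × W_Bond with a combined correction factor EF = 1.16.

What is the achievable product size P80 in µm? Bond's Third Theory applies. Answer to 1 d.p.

W = 10 Wi / √P80 − 10 Wi / √F80
W_Bond = W / EF = 8.247 / 1.16 = 7.1095 kWh/t
⇒ 1/√P80 = W_Bond/(10·Wi) + 1/√F80
  = 7.1095/(10·14.6) + 1/√23677 = 0.048695 + 0.006499 = 0.055194
P80 = (1/0.055194)² = 18.1179² = 328.26 µm

P80 = 328.3 µm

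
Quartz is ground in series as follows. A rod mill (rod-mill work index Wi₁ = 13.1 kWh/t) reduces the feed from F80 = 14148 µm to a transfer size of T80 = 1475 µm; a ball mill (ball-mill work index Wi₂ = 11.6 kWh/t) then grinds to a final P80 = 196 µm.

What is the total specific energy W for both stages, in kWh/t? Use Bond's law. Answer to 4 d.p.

W = 7.5749 kWh/t

Bond:  W = 10 Wi (1/√P − 1/√F)
Stage 1 (14148→1475 µm, Wi₁=13.1): W₁ = 10·13.1·(0.026038 − 0.008407) = 2.3096 kWh/t
Stage 2 (1475→196 µm, Wi₂=11.6): W₂ = 10·11.6·(0.071429 − 0.026038) = 5.2653 kWh/t
W = W₁ + W₂ = 2.3096 + 5.2653 = 7.5749 kWh/t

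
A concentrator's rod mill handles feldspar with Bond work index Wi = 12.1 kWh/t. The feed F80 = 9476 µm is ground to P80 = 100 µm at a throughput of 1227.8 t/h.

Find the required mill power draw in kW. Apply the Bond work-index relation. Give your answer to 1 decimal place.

W = 10 Wi (P80^-0.5 − F80^-0.5)
W = 10·12.1·(1/√100 − 1/√9476) = 10·12.1·(0.089727) = 10.8570 kWh/t
Power = W × throughput = 10.8570 kWh/t × 1227.8 t/h = 13330.2 kW

P = 13330.2 kW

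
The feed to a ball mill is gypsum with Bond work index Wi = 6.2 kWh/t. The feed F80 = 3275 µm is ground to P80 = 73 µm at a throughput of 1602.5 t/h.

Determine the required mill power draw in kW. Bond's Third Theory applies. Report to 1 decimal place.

W = 10 Wi (1/√P80 − 1/√F80)  [Bond]
W = 10·6.2·(1/√73 − 1/√3275) = 10·6.2·(0.099567) = 6.1732 kWh/t
Mill draw = 6.1732 × 1602.5 = 9892.5 kW

P = 9892.5 kW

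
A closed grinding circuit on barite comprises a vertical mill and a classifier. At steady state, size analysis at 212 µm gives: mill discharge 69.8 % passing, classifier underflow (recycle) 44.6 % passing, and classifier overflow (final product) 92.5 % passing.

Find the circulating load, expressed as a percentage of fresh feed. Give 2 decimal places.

Balance %-passing 212 µm (r = R/F):
(1+r)·d = r·u + o ⇒ r = (o−d)/(d−u)
r = (92.5 − 69.8)/(69.8 − 44.6) = 22.7/25.2 = 0.9008
CL = 100·r = 90.08 %

CL = 90.08 %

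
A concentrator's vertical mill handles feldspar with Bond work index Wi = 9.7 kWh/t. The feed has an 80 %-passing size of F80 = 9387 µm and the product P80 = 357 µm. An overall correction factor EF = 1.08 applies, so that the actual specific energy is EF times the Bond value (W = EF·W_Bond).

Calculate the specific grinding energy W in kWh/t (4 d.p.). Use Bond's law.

W = 4.4632 kWh/t

W = 10 Wi / √P80 − 10 Wi / √F80
1/√357 = 0.052926;  1/√9387 = 0.010321
W = 10·9.7·(0.052926 − 0.010321) = 4.1326 kWh/t
Corrected W = EF·W_Bond = 1.08·4.1326 = 4.4632 kWh/t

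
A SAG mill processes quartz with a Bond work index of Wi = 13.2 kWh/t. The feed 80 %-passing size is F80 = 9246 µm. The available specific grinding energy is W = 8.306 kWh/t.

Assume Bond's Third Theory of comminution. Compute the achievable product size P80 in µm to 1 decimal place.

W = 10 Wi (1/√P80 − 1/√F80)  [Bond]
P80^-0.5 = F80^-0.5 + W/(10 Wi)
  = 8.3060/(10·13.2) + 1/√9246 = 0.062924 + 0.010400 = 0.073324
P80 = (1/0.073324)² = 13.6381² = 186.00 µm

P80 = 186.0 µm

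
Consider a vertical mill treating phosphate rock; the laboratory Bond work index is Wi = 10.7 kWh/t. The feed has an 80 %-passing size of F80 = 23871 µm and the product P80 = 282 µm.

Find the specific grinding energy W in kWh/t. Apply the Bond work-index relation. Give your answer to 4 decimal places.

W = 5.6792 kWh/t

W_Bond = 10·Wi·(1/√P₈₀ − 1/√F₈₀)
1/√282 = 0.059549;  1/√23871 = 0.006472
W = 10·10.7·(0.059549 − 0.006472) = 5.6792 kWh/t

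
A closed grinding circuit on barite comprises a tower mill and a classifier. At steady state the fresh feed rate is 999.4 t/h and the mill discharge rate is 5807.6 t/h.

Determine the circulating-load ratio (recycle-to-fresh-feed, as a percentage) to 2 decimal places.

CL = 481.11 %

Discharge = new feed + return, hence
R = M − F = 5807.6 − 999.4 = 4808.2 t/h
CL = 100·R/F = 100·4808.2/999.4 = 481.11 %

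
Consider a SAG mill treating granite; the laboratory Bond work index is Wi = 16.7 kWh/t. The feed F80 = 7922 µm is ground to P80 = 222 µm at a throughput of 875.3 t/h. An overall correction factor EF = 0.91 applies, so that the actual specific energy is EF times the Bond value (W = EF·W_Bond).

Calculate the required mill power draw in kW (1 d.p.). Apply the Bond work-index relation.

P = 7433.2 kW

Bond: W = 10·Wi·(1/√P80 − 1/√F80)
W = 10·16.7·(1/√222 − 1/√7922) = 10·16.7·(0.055880) = 9.3320 kWh/t
With EF = 0.91: W = 9.3320·0.91 = 8.4921 kWh/t
P_mill = W·ṁ = 8.4921·875.3 = 7433.2 kW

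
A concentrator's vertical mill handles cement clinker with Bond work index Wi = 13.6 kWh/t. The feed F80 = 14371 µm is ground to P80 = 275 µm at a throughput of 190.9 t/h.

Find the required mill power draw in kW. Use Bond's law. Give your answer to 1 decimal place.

P = 1349.0 kW

Bond:  W = 10 Wi (1/√P − 1/√F)
W = 10·13.6·(1/√275 − 1/√14371) = 10·13.6·(0.051961) = 7.0666 kWh/t
Power = W × throughput = 7.0666 kWh/t × 190.9 t/h = 1349.0 kW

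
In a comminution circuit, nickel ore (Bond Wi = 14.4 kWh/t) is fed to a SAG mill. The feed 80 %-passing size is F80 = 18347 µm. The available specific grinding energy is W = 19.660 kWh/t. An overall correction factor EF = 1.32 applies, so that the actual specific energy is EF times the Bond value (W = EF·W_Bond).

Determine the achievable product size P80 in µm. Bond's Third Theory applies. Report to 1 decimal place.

P80 = 81.4 µm

W = 10·Wi·(P80^(-½) − F80^(-½))
W_Bond = W / EF = 19.660 / 1.32 = 14.8939 kWh/t
⇒ 1/√P80 = W_Bond/(10·Wi) + 1/√F80
  = 14.8939/(10·14.4) + 1/√18347 = 0.103430 + 0.007383 = 0.110813
P80 = (1/0.110813)² = 9.0242² = 81.44 µm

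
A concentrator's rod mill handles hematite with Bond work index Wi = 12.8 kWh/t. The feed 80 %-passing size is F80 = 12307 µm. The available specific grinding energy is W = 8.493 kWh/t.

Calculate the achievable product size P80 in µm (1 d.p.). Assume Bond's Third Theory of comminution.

W = 10 Wi / √P80 − 10 Wi / √F80
1/√P80 = 1/√F80 + W/(10·Wi)
  = 8.4930/(10·12.8) + 1/√12307 = 0.066352 + 0.009014 = 0.075366
P80 = (1/0.075366)² = 13.2686² = 176.06 µm

P80 = 176.1 µm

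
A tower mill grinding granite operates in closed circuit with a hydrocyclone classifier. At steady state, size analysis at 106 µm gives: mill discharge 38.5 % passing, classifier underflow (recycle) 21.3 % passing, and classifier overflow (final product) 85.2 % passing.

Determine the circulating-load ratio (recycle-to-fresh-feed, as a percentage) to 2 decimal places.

Let r = R/F. Size balance at 106 µm:
r = (o − d)/(d − u)
r = (85.2 − 38.5)/(38.5 − 21.3) = 46.7/17.2 = 2.7151
CL = 100·r = 271.51 %

CL = 271.51 %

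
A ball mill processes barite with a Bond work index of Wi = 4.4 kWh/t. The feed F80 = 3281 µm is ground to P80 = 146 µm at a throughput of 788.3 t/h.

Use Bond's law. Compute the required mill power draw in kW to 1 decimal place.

P = 2265.0 kW

Bond: W = 10·Wi·(1/√P80 − 1/√F80)
W = 10·4.4·(1/√146 − 1/√3281) = 10·4.4·(0.065302) = 2.8733 kWh/t
P_mill = W·ṁ = 2.8733·788.3 = 2265.0 kW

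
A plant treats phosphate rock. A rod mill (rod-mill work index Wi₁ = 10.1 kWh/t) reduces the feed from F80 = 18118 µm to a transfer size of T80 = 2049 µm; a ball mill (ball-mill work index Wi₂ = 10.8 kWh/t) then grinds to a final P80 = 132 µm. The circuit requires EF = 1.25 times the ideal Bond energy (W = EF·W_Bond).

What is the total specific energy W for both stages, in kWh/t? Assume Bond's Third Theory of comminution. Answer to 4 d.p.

W = 10 Wi / √P80 − 10 Wi / √F80
Stage 1 (18118→2049 µm, Wi₁=10.1): W₁ = 10·10.1·(0.022092 − 0.007429) = 1.4809 kWh/t
Stage 2 (2049→132 µm, Wi₂=10.8): W₂ = 10·10.8·(0.087039 − 0.022092) = 7.0143 kWh/t
W = W₁ + W₂ = 1.4809 + 7.0143 = 8.4952 kWh/t
W_actual = 1.25 × 8.4952 = 10.6190 kWh/t

W = 10.6190 kWh/t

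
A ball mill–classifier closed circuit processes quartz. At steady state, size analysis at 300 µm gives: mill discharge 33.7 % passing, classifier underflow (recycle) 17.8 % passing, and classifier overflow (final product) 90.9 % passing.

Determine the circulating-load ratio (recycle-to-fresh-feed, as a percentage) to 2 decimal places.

Balance %-passing 300 µm (r = R/F):
r = (o − d)/(d − u)
r = (90.9 − 33.7)/(33.7 − 17.8) = 57.2/15.9 = 3.5975
CL = 100·r = 359.75 %

CL = 359.75 %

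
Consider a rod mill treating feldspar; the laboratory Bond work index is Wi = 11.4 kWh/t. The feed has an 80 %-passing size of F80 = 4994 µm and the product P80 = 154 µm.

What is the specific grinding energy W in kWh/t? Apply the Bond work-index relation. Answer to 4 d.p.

W = 10·Wi·(P80^(-½) − F80^(-½))
1/√154 = 0.080582;  1/√4994 = 0.014151
W = 10·11.4·(0.080582 − 0.014151) = 7.5732 kWh/t

W = 7.5732 kWh/t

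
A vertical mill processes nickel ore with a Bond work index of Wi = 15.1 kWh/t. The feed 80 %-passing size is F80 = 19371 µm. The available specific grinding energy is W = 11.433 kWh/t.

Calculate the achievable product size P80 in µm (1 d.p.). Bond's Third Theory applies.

Bond:  W = 10 Wi (1/√P − 1/√F)
P80^(−½) = W/(10 Wi) + F80^(−½)
  = 11.4330/(10·15.1) + 1/√19371 = 0.075715 + 0.007185 = 0.082900
P80 = (1/0.082900)² = 12.0627² = 145.51 µm

P80 = 145.5 µm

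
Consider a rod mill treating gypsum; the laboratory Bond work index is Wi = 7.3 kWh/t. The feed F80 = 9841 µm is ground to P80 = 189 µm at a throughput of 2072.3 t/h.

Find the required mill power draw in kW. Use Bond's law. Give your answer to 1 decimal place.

W = 10·Wi·[P80^(−½) − F80^(−½)]
W = 10·7.3·(1/√189 − 1/√9841) = 10·7.3·(0.062659) = 4.5741 kWh/t
Mill draw = 4.5741 × 2072.3 = 9478.9 kW

P = 9478.9 kW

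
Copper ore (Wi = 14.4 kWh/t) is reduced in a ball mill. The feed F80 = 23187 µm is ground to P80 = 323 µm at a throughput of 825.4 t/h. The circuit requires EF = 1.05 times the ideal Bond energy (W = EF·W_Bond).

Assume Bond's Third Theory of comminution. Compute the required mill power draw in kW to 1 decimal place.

Bond:  W = 10 Wi (1/√P − 1/√F)
W = 10·14.4·(1/√323 − 1/√23187) = 10·14.4·(0.049074) = 7.0667 kWh/t
With EF = 1.05: W = 7.0667·1.05 = 7.4200 kWh/t
P_mill = W·ṁ = 7.4200·825.4 = 6124.5 kW

P = 6124.5 kW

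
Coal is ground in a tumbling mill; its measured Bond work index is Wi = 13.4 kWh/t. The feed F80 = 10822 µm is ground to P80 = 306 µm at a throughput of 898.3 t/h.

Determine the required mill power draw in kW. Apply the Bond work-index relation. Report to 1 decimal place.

P = 5724.1 kW

Bond: W = 10·Wi·(1/√P80 − 1/√F80)
W = 10·13.4·(1/√306 − 1/√10822) = 10·13.4·(0.047553) = 6.3722 kWh/t
P = W·T = 6.3722·898.3 = 5724.1 kW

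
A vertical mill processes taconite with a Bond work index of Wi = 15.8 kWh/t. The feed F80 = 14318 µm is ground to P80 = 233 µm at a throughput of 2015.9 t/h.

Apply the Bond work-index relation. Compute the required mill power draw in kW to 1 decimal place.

P = 18204.6 kW

W_Bond = 10·Wi·(1/√P₈₀ − 1/√F₈₀)
W = 10·15.8·(1/√233 − 1/√14318) = 10·15.8·(0.057155) = 9.0305 kWh/t
Mill draw = 9.0305 × 2015.9 = 18204.6 kW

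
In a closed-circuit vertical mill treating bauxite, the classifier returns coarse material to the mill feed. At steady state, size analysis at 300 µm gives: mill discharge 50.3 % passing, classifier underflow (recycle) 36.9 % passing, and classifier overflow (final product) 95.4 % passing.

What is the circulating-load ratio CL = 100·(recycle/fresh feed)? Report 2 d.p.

CL = 336.57 %

Mass balance on the −300 µm fraction:
(1+r)d = ru + o → r = (o−d)/(d−u)
r = (95.4 − 50.3)/(50.3 − 36.9) = 45.1/13.4 = 3.3657
CL = 100·r = 336.57 %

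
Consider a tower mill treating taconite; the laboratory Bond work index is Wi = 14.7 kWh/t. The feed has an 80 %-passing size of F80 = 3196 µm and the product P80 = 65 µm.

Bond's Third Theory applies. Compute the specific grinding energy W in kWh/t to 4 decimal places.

W = 10 Wi / √P80 − 10 Wi / √F80
1/√65 = 0.124035;  1/√3196 = 0.017689
W = 10·14.7·(0.124035 − 0.017689) = 15.6329 kWh/t

W = 15.6329 kWh/t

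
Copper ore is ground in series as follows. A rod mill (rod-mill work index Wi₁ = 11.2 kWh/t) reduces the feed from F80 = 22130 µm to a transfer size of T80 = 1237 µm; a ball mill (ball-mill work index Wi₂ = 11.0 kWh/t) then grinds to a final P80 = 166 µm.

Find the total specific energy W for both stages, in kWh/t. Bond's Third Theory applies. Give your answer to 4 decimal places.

Bond: W = 10·Wi·(1/√P80 − 1/√F80)
Stage 1 (22130→1237 µm, Wi₁=11.2): W₁ = 10·11.2·(0.028433 − 0.006722) = 2.4316 kWh/t
Stage 2 (1237→166 µm, Wi₂=11.0): W₂ = 10·11.0·(0.077615 − 0.028433) = 5.4101 kWh/t
W = W₁ + W₂ = 2.4316 + 5.4101 = 7.8416 kWh/t

W = 7.8416 kWh/t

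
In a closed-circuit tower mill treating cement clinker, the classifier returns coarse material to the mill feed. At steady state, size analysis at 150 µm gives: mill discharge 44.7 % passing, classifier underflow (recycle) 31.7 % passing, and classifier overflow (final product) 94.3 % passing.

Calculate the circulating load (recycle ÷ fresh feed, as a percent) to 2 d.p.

Classifier node, passing 150 µm:
Fd + Rd = Ru + Fo ⇒ R/F = (o−d)/(d−u)
r = (94.3 − 44.7)/(44.7 − 31.7) = 49.6/13.0 = 3.8154
CL = 100·r = 381.54 %

CL = 381.54 %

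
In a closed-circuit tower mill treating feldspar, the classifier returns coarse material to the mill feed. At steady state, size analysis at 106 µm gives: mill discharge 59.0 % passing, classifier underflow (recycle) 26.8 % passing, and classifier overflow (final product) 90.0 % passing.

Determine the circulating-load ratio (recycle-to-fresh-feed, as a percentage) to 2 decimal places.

Let r = R/F. Size balance at 106 µm:
d + r·d = r·u + o → r(d−u) = o−d
r = (90.0 − 59.0)/(59.0 − 26.8) = 31.0/32.2 = 0.9627
CL = 100·r = 96.27 %

CL = 96.27 %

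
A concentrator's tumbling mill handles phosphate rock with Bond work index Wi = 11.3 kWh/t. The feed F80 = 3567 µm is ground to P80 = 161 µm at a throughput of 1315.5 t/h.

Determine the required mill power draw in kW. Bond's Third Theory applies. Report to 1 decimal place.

Bond: W = 10·Wi·(1/√P80 − 1/√F80)
W = 10·11.3·(1/√161 − 1/√3567) = 10·11.3·(0.062067) = 7.0136 kWh/t
Power = W × throughput = 7.0136 kWh/t × 1315.5 t/h = 9226.4 kW

P = 9226.4 kW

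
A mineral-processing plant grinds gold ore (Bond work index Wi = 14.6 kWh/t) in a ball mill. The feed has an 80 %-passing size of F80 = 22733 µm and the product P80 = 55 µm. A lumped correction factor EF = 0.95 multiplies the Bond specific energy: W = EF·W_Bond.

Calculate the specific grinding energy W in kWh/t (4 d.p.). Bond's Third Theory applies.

W = 17.7824 kWh/t

W_Bond = 10·Wi·(1/√P₈₀ − 1/√F₈₀)
1/√55 = 0.134840;  1/√22733 = 0.006632
W = 10·14.6·(0.134840 − 0.006632) = 18.7183 kWh/t
With EF = 0.95: W = 18.7183·0.95 = 17.7824 kWh/t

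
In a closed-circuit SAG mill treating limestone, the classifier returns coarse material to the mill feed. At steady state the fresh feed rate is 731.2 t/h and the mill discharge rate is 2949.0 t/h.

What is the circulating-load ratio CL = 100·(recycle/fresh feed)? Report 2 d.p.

Discharge = new feed + return, hence
R = M − F = 2949.0 − 731.2 = 2217.8 t/h
CL = 100·R/F = 100·2217.8/731.2 = 303.31 %

CL = 303.31 %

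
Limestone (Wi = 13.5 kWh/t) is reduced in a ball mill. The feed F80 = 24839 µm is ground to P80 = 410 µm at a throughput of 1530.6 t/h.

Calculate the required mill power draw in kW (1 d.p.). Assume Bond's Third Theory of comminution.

P = 8893.7 kW

Bond:  W = 10 Wi (1/√P − 1/√F)
W = 10·13.5·(1/√410 − 1/√24839) = 10·13.5·(0.043041) = 5.8106 kWh/t
P_mill = W·ṁ = 5.8106·1530.6 = 8893.7 kW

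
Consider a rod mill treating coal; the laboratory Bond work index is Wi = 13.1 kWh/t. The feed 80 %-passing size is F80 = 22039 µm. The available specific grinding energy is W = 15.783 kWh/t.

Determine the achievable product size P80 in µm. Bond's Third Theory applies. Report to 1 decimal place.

W = 10·Wi·[P80^(−½) − F80^(−½)]
1/√P80 = 1/√F80 + W/(10·Wi)
  = 15.7830/(10·13.1) + 1/√22039 = 0.120481 + 0.006736 = 0.127217
P80 = (1/0.127217)² = 7.8606² = 61.79 µm

P80 = 61.8 µm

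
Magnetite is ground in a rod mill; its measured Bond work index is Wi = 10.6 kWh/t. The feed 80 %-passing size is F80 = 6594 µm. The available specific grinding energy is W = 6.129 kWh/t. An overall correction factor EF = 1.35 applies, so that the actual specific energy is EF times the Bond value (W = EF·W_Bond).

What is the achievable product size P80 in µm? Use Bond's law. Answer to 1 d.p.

P80 = 328.8 µm

W = 10·Wi·(P80^(-½) − F80^(-½))
W_Bond = W / EF = 6.129 / 1.35 = 4.5400 kWh/t
P80^-0.5 = F80^-0.5 + W_Bond/(10 Wi)
  = 4.5400/(10·10.6) + 1/√6594 = 0.042830 + 0.012315 = 0.055145
P80 = (1/0.055145)² = 18.1340² = 328.84 µm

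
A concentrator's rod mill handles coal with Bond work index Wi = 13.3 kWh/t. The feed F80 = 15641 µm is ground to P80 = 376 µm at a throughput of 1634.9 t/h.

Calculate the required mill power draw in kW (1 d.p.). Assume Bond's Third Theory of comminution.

P = 9475.1 kW

W = 10·Wi·[P80^(−½) − F80^(−½)]
W = 10·13.3·(1/√376 − 1/√15641) = 10·13.3·(0.043575) = 5.7955 kWh/t
P = W·T = 5.7955·1634.9 = 9475.1 kW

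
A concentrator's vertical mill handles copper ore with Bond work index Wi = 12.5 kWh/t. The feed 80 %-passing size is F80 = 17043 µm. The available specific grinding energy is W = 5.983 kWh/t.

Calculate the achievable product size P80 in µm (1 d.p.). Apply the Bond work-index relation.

Bond:  W = 10 Wi (1/√P − 1/√F)
⇒ 1/√P80 = W/(10·Wi) + 1/√F80
  = 5.9830/(10·12.5) + 1/√17043 = 0.047864 + 0.007660 = 0.055524
P80 = (1/0.055524)² = 18.0102² = 324.37 µm

P80 = 324.4 µm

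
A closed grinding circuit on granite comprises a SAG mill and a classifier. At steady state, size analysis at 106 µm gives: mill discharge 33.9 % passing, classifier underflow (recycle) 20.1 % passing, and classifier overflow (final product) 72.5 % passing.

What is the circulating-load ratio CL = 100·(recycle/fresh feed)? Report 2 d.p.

Two-product formula at 106 µm:
Fd + Rd = Ru + Fo ⇒ R/F = (o−d)/(d−u)
r = (72.5 − 33.9)/(33.9 − 20.1) = 38.6/13.8 = 2.7971
CL = 100·r = 279.71 %

CL = 279.71 %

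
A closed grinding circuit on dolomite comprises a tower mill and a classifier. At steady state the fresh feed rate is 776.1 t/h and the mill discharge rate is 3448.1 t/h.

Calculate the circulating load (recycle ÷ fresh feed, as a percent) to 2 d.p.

Discharge = new feed + return, hence
R = M − F = 3448.1 − 776.1 = 2672.0 t/h
CL = 100·R/F = 100·2672.0/776.1 = 344.29 %

CL = 344.29 %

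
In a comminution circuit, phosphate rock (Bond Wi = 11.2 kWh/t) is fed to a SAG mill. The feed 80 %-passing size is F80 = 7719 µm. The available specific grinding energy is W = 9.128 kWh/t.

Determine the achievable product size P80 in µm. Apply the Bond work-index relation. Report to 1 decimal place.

P80 = 115.9 µm

Bond: W = 10·Wi·(1/√P80 − 1/√F80)
P80^(−½) = W/(10 Wi) + F80^(−½)
  = 9.1280/(10·11.2) + 1/√7719 = 0.081500 + 0.011382 = 0.092882
P80 = (1/0.092882)² = 10.7663² = 115.91 µm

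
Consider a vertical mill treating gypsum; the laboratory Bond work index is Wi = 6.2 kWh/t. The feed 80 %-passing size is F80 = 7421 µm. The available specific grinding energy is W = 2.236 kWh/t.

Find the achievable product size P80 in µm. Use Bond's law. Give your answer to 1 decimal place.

Bond:  W = 10 Wi (1/√P − 1/√F)
P80^(−½) = W/(10 Wi) + F80^(−½)
  = 2.2360/(10·6.2) + 1/√7421 = 0.036065 + 0.011608 = 0.047673
P80 = (1/0.047673)² = 20.9763² = 440.01 µm

P80 = 440.0 µm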